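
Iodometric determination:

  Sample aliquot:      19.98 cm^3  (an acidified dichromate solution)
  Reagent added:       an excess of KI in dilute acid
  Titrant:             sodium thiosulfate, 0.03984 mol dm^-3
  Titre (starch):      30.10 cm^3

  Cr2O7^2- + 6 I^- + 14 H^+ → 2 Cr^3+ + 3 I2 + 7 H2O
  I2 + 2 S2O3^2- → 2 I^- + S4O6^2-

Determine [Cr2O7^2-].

n(S2O3^2-) = 0.03010 × 0.03984 = 1.199 × 10^-3 mol
n(I2) = n(S2O3^2-)/2 = 5.996 × 10^-4 mol
From the 1:3 ratio, n(Cr2O7^2-) in the aliquot = 1/3 × 5.996 × 10^-4 = 1.999 × 10^-4 mol
[Cr2O7^2-] = 1.999 × 10^-4 / 0.01998 = 0.01000 mol/L

0.01000 mol/L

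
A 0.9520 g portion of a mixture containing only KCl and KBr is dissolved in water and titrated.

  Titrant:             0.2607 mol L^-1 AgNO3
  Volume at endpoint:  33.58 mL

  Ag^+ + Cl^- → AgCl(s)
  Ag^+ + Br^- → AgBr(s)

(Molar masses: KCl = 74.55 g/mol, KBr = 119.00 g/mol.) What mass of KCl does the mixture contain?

0.1505 g

n(AgNO3) = 0.03358 × 0.2607 = 8.754 × 10^-3 mol
Let x = n(KCl), y = n(KBr).
Titrant: 1x + 1y = 8.754 × 10^-3;  mass: 74.55x + 119.00y = 0.9520
Solving, x = 2.019 × 10^-3 mol, y = 6.735 × 10^-3 mol
mass of KCl = 2.019 × 10^-3 × 74.55 = 0.1505 g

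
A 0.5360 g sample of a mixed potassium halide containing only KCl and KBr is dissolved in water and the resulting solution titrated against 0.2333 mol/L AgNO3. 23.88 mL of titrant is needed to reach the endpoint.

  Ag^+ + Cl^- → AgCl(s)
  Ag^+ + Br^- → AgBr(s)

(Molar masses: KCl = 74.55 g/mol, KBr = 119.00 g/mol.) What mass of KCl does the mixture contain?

0.2130 g

n(AgNO3) = 0.02388 × 0.2333 = 5.571 × 10^-3 mol
Let x = n(KCl), y = n(KBr).
Titrant: 1x + 1y = 5.571 × 10^-3;  mass: 74.55x + 119.00y = 0.5360
Solving, x = 2.857 × 10^-3 mol, y = 2.715 × 10^-3 mol
mass of KCl = 2.857 × 10^-3 × 74.55 = 0.2130 g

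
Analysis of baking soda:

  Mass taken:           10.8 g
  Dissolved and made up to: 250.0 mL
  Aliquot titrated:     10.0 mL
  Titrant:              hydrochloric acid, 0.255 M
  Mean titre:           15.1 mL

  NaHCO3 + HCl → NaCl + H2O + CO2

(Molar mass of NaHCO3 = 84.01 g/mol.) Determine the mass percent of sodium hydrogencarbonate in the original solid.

n(HCl) per titration = 0.0151 × 0.255 = 3.85 × 10^-3 mol
n(NaHCO3) in each aliquot = 3.85 × 10^-3 mol (1:1 ratio)
n(NaHCO3) in the whole flask = 3.85 × 10^-3 × 250.0/10.0 = 0.0963 mol
mass of NaHCO3 = 0.0963 × 84.01 = 8.09 g
% NaHCO3 = 8.09 / 10.8 × 100 = 74.9 %

74.9 %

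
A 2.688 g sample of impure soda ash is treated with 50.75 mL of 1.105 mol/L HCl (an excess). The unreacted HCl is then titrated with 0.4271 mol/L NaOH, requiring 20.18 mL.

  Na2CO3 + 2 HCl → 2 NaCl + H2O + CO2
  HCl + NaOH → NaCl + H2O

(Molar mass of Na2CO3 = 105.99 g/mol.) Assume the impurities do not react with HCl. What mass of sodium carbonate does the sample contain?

n(HCl) added = 0.05075 × 1.105 = 0.05608 mol
n(NaOH) used in back-titration = 0.02018 × 0.4271 = 8.619 × 10^-3 mol
n(HCl) left over = 8.619 × 10^-3 mol (1:1 ratio)
n(HCl) consumed by analyte = 0.05608 − 8.619 × 10^-3 = 0.04746 mol
From the 1:2 ratio, n(Na2CO3) = 1/2 × 0.04746 = 0.02373 mol
mass of Na2CO3 = 0.02373 × 105.99 = 2.515 g

2.515 g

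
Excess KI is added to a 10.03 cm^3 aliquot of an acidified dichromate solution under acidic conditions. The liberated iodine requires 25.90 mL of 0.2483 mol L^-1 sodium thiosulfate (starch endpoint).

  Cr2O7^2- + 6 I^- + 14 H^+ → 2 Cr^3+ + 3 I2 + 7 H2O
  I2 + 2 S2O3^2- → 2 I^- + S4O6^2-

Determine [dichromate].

0.1069 mol/L

n(S2O3^2-) = 0.02590 × 0.2483 = 6.431 × 10^-3 mol
n(I2) = n(S2O3^2-)/2 = 3.215 × 10^-3 mol
From the 1:3 ratio, n(Cr2O7^2-) in the aliquot = 1/3 × 3.215 × 10^-3 = 1.072 × 10^-3 mol
[Cr2O7^2-] = 1.072 × 10^-3 / 0.01003 = 0.1069 mol/L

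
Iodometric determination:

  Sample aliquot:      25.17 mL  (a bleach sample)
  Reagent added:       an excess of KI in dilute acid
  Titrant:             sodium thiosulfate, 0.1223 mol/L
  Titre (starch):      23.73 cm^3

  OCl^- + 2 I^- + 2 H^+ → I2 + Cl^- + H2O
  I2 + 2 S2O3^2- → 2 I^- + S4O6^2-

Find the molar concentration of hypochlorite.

n(S2O3^2-) = 0.02373 × 0.1223 = 2.902 × 10^-3 mol
n(I2) = n(S2O3^2-)/2 = 1.451 × 10^-3 mol
n(OCl^-) in the aliquot = 1.451 × 10^-3 mol (1:1 ratio)
[OCl^-] = 1.451 × 10^-3 / 0.02517 = 0.05765 mol/L

0.05765 mol/L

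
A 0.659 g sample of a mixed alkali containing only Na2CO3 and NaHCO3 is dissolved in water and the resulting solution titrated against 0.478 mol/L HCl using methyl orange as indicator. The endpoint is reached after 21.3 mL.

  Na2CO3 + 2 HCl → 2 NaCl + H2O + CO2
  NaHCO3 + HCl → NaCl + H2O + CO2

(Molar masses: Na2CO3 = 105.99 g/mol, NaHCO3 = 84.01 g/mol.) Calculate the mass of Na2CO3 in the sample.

0.335 g

n(HCl) = 0.0213 × 0.478 = 0.0102 mol
Let x = n(Na2CO3), y = n(NaHCO3).
Titrant: 2x + 1y = 0.0102;  mass: 105.99x + 84.01y = 0.659
Solving, x = 3.17 × 10^-3 mol, y = 3.85 × 10^-3 mol
mass of Na2CO3 = 3.17 × 10^-3 × 105.99 = 0.335 g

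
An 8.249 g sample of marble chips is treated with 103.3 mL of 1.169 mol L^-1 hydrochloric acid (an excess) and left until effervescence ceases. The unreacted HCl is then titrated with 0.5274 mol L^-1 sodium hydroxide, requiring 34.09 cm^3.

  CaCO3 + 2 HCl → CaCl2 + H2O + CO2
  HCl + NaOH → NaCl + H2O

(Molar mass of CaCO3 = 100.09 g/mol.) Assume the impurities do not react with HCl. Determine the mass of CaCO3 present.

n(HCl) added = 0.1033 × 1.169 = 0.1208 mol
n(NaOH) used in back-titration = 0.03409 × 0.5274 = 0.01798 mol
n(HCl) left over = 0.01798 mol (1:1 ratio)
n(HCl) consumed by analyte = 0.1208 − 0.01798 = 0.1028 mol
From the 1:2 ratio, n(CaCO3) = 1/2 × 0.1028 = 0.05139 mol
mass of CaCO3 = 0.05139 × 100.09 = 5.144 g

5.144 g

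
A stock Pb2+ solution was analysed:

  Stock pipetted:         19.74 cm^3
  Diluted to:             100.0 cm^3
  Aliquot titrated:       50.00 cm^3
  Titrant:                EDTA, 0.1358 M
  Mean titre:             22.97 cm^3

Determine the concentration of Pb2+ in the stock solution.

Pb^2+ + EDTA^4- → [Pb(EDTA)]^2-
n(EDTA) = 0.02297 × 0.1358 = 3.119 × 10^-3 mol
n(Pb2+) in the aliquot = 3.119 × 10^-3 mol (1:1 ratio)
[Pb2+]_dilute = 3.119 × 10^-3 / 0.05000 = 0.06239 mol/L
Dilution factor = 100.0 / 19.74 = 5.066
[Pb2+]_stock = 0.06239 × 5.066 = 0.3160 mol/L

0.3160 M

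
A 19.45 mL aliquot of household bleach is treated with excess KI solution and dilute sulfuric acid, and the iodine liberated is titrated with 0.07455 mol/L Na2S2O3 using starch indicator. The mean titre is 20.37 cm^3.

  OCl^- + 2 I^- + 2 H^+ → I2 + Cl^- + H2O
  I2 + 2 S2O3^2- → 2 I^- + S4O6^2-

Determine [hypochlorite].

0.03904 mol/L

n(S2O3^2-) = 0.02037 × 0.07455 = 1.519 × 10^-3 mol
n(I2) = n(S2O3^2-)/2 = 7.593 × 10^-4 mol
n(OCl^-) in the aliquot = 7.593 × 10^-4 mol (1:1 ratio)
[OCl^-] = 7.593 × 10^-4 / 0.01945 = 0.03904 mol/L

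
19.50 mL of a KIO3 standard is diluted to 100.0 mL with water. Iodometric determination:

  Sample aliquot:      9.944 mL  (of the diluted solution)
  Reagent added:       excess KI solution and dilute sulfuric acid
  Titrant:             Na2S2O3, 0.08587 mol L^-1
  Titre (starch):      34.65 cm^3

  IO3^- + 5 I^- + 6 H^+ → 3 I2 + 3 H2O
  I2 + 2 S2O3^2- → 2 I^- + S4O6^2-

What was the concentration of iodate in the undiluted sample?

n(S2O3^2-) = 0.03465 × 0.08587 = 2.975 × 10^-3 mol
n(I2) = n(S2O3^2-)/2 = 1.488 × 10^-3 mol
From the 1:3 ratio, n(IO3^-) in the aliquot = 1/3 × 1.488 × 10^-3 = 4.959 × 10^-4 mol
[IO3^-]_dilute = 4.959 × 10^-4 / 0.009944 = 0.04987 mol/L
[IO3^-]_original = 0.04987 × 100.0/19.50 = 0.2557 mol/L

0.2557 mol/L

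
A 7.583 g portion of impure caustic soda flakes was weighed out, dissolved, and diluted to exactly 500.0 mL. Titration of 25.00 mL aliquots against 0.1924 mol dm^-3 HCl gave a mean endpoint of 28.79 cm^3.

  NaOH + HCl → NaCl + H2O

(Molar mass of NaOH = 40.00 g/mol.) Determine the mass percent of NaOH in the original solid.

58.44 %

n(HCl) per titration = 0.02879 × 0.1924 = 5.539 × 10^-3 mol
n(NaOH) in each aliquot = 5.539 × 10^-3 mol (1:1 ratio)
n(NaOH) in the whole flask = 5.539 × 10^-3 × 500.0/25.00 = 0.1108 mol
mass of NaOH = 0.1108 × 40.00 = 4.431 g
% NaOH = 4.431 / 7.583 × 100 = 58.44 %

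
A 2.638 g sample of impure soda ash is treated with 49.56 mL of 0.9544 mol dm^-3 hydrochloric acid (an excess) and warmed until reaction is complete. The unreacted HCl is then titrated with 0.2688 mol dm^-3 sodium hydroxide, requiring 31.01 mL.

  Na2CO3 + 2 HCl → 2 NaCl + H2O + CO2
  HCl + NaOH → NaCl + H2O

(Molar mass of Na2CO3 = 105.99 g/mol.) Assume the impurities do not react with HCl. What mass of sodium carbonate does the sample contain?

2.065 g

n(HCl) added = 0.04956 × 0.9544 = 0.04730 mol
n(NaOH) used in back-titration = 0.03101 × 0.2688 = 8.335 × 10^-3 mol
n(HCl) left over = 8.335 × 10^-3 mol (1:1 ratio)
n(HCl) consumed by analyte = 0.04730 − 8.335 × 10^-3 = 0.03896 mol
From the 1:2 ratio, n(Na2CO3) = 1/2 × 0.03896 = 0.01948 mol
mass of Na2CO3 = 0.01948 × 105.99 = 2.065 g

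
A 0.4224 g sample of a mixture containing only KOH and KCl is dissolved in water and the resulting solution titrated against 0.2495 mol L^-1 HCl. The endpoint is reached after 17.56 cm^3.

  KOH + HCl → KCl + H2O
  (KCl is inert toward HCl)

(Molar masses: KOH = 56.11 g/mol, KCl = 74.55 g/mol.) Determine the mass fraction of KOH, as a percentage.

58.20 %

n(HCl) = 0.01756 × 0.2495 = 4.381 × 10^-3 mol
Let x = n(KOH), y = n(KCl).
Titrant: 1x = 4.381 × 10^-3;  mass: 56.11x + 74.55y = 0.4224
Solving, x = 4.381 × 10^-3 mol, y = 2.368 × 10^-3 mol
mass of KOH = 4.381 × 10^-3 × 56.11 = 0.2458 g
% KOH = 0.2458 / 0.4224 × 100 = 58.20 %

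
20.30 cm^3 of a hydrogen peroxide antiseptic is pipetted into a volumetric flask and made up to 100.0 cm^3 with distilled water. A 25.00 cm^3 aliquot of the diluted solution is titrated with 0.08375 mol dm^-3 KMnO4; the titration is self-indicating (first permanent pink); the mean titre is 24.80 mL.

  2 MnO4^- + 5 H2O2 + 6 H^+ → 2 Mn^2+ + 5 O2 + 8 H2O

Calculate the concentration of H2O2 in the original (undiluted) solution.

n(KMnO4) = 0.02480 × 0.08375 = 2.077 × 10^-3 mol
From the 5:2 ratio, n(H2O2) in the aliquot = 5/2 × 2.077 × 10^-3 = 5.193 × 10^-3 mol
[H2O2]_dilute = 5.193 × 10^-3 / 0.02500 = 0.2077 mol/L
Dilution factor = 100.0 / 20.30 = 4.926
[H2O2]_stock = 0.2077 × 4.926 = 1.023 mol/L

1.023 mol/L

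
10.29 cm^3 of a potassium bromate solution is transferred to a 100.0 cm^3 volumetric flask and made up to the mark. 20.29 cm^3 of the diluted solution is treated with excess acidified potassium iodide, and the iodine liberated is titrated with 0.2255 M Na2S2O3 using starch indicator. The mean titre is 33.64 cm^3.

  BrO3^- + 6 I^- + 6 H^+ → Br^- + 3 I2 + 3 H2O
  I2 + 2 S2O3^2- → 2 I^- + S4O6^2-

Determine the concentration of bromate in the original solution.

0.6056 M

n(S2O3^2-) = 0.03364 × 0.2255 = 7.586 × 10^-3 mol
n(I2) = n(S2O3^2-)/2 = 3.793 × 10^-3 mol
From the 1:3 ratio, n(BrO3^-) in the aliquot = 1/3 × 3.793 × 10^-3 = 1.264 × 10^-3 mol
[BrO3^-]_dilute = 1.264 × 10^-3 / 0.02029 = 0.06231 mol/L
[BrO3^-]_original = 0.06231 × 100.0/10.29 = 0.6056 mol/L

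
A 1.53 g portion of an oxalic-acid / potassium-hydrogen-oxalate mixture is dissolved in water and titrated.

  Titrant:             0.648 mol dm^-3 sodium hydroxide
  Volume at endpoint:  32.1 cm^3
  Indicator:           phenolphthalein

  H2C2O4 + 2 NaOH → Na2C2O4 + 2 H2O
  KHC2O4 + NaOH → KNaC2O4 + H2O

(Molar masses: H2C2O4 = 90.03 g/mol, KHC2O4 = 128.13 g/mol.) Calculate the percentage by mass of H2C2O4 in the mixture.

n(NaOH) = 0.0321 × 0.648 = 0.0208 mol
Let x = n(H2C2O4), y = n(KHC2O4).
Titrant: 2x + 1y = 0.0208;  mass: 90.03x + 128.13y = 1.53
Solving, x = 6.83 × 10^-3 mol, y = 7.14 × 10^-3 mol
mass of H2C2O4 = 6.83 × 10^-3 × 90.03 = 0.615 g
% H2C2O4 = 0.615 / 1.53 × 100 = 40.2 %

40.2 %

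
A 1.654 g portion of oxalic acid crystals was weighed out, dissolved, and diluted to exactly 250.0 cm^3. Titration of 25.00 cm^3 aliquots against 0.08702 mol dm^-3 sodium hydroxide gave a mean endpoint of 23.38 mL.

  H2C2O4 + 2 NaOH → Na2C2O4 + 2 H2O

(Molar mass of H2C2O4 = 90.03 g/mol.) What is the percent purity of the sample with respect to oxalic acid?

55.37 %

n(NaOH) per titration = 0.02338 × 0.08702 = 2.035 × 10^-3 mol
From the 1:2 ratio, n(H2C2O4) in each aliquot = 1/2 × 2.035 × 10^-3 = 1.017 × 10^-3 mol
n(H2C2O4) in the whole flask = 1.017 × 10^-3 × 250.0/25.00 = 0.01017 mol
mass of H2C2O4 = 0.01017 × 90.03 = 0.9158 g
% H2C2O4 = 0.9158 / 1.654 × 100 = 55.37 %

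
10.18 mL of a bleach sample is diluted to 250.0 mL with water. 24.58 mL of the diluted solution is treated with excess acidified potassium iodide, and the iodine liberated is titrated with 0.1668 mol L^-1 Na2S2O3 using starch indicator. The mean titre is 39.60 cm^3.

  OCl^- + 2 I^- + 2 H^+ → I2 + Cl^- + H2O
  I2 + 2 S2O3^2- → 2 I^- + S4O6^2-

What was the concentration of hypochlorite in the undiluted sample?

n(S2O3^2-) = 0.03960 × 0.1668 = 6.605 × 10^-3 mol
n(I2) = n(S2O3^2-)/2 = 3.303 × 10^-3 mol
n(OCl^-) in the aliquot = 3.303 × 10^-3 mol (1:1 ratio)
[OCl^-]_dilute = 3.303 × 10^-3 / 0.02458 = 0.1344 mol/L
[OCl^-]_original = 0.1344 × 250.0/10.18 = 3.300 mol/L

3.300 mol/L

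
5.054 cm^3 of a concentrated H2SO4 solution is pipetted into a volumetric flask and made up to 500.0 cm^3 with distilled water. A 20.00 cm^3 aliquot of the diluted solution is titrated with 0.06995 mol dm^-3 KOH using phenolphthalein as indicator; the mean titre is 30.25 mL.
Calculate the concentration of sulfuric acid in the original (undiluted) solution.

5.233 mol/L

H2SO4 + 2 KOH → K2SO4 + 2 H2O
n(KOH) = 0.03025 × 0.06995 = 2.116 × 10^-3 mol
From the 1:2 ratio, n(H2SO4) in the aliquot = 1/2 × 2.116 × 10^-3 = 1.058 × 10^-3 mol
[H2SO4]_dilute = 1.058 × 10^-3 / 0.02000 = 0.05290 mol/L
Dilution factor = 500.0 / 5.054 = 98.93
[H2SO4]_stock = 0.05290 × 98.93 = 5.233 mol/L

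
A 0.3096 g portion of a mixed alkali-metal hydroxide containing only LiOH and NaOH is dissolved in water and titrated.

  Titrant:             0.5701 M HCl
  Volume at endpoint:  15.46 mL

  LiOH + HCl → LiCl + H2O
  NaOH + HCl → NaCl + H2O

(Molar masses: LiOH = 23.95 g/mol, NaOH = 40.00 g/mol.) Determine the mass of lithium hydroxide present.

0.06409 g

n(HCl) = 0.01546 × 0.5701 = 8.814 × 10^-3 mol
Let x = n(LiOH), y = n(NaOH).
Titrant: 1x + 1y = 8.814 × 10^-3;  mass: 23.95x + 40.00y = 0.3096
Solving, x = 2.676 × 10^-3 mol, y = 6.138 × 10^-3 mol
mass of LiOH = 2.676 × 10^-3 × 23.95 = 0.06409 g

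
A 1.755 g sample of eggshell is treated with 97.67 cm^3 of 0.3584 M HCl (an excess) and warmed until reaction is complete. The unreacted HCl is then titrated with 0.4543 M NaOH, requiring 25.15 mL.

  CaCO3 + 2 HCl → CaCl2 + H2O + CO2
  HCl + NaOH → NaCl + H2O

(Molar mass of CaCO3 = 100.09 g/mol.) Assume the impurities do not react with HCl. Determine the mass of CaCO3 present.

1.180 g

n(HCl) added = 0.09767 × 0.3584 = 0.03500 mol
n(NaOH) used in back-titration = 0.02515 × 0.4543 = 0.01143 mol
n(HCl) left over = 0.01143 mol (1:1 ratio)
n(HCl) consumed by analyte = 0.03500 − 0.01143 = 0.02358 mol
From the 1:2 ratio, n(CaCO3) = 1/2 × 0.02358 = 0.01179 mol
mass of CaCO3 = 0.01179 × 100.09 = 1.180 g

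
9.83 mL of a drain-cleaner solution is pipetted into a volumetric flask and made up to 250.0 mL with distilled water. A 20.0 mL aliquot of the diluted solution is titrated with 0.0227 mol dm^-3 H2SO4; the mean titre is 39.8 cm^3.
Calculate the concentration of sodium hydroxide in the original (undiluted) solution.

2.30 mol/L

2 NaOH + H2SO4 → Na2SO4 + 2 H2O
n(H2SO4) = 0.0398 × 0.0227 = 9.03 × 10^-4 mol
From the 2:1 ratio, n(NaOH) in the aliquot = 2/1 × 9.03 × 10^-4 = 1.81 × 10^-3 mol
[NaOH]_dilute = 1.81 × 10^-3 / 0.0200 = 0.0903 mol/L
Dilution factor = 250.0 / 9.83 = 25.43
[NaOH]_stock = 0.0903 × 25.43 = 2.30 mol/L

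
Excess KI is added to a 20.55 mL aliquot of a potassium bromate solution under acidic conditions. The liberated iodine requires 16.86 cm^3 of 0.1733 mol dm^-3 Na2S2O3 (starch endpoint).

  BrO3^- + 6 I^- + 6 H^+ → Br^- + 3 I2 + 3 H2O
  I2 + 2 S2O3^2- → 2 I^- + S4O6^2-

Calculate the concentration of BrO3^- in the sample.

n(S2O3^2-) = 0.01686 × 0.1733 = 2.922 × 10^-3 mol
n(I2) = n(S2O3^2-)/2 = 1.461 × 10^-3 mol
From the 1:3 ratio, n(BrO3^-) in the aliquot = 1/3 × 1.461 × 10^-3 = 4.870 × 10^-4 mol
[BrO3^-] = 4.870 × 10^-4 / 0.02055 = 0.02370 mol/L

0.02370 mol/L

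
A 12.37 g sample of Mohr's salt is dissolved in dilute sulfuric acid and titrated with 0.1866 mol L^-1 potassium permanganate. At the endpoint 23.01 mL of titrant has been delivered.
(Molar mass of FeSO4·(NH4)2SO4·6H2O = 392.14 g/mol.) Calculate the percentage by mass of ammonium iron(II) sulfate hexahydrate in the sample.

68.06 %

MnO4^- + 5 Fe^2+ + 8 H^+ → Mn^2+ + 5 Fe^3+ + 4 H2O
n(KMnO4) = 0.02301 L × 0.1866 mol/L = 4.294 × 10^-3 mol
From the 5:1 ratio, n(FeSO4·(NH4)2SO4·6H2O) = 5/1 × 4.294 × 10^-3 = 0.02147 mol
mass of FeSO4·(NH4)2SO4·6H2O = 0.02147 × 392.14 g/mol = 8.419 g
% FeSO4·(NH4)2SO4·6H2O = 8.419 / 12.37 × 100 = 68.06 %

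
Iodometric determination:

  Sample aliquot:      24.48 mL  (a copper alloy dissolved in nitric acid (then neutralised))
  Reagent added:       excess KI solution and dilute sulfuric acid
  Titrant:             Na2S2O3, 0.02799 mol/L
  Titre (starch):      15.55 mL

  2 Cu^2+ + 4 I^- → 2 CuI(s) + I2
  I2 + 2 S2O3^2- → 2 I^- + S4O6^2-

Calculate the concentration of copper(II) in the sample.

n(S2O3^2-) = 0.01555 × 0.02799 = 4.352 × 10^-4 mol
n(I2) = n(S2O3^2-)/2 = 2.176 × 10^-4 mol
From the 2:1 ratio, n(Cu2+) in the aliquot = 2/1 × 2.176 × 10^-4 = 4.352 × 10^-4 mol
[Cu2+] = 4.352 × 10^-4 / 0.02448 = 0.01778 mol/L

0.01778 mol/L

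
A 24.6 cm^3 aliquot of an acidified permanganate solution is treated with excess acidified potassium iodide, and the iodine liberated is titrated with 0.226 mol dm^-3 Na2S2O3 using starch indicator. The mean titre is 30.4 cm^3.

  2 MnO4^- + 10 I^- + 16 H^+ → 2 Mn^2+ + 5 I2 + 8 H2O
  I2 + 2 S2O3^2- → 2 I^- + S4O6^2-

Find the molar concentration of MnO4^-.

0.0559 mol/L

n(S2O3^2-) = 0.0304 × 0.226 = 6.87 × 10^-3 mol
n(I2) = n(S2O3^2-)/2 = 3.44 × 10^-3 mol
From the 2:5 ratio, n(MnO4^-) in the aliquot = 2/5 × 3.44 × 10^-3 = 1.37 × 10^-3 mol
[MnO4^-] = 1.37 × 10^-3 / 0.0246 = 0.0559 mol/L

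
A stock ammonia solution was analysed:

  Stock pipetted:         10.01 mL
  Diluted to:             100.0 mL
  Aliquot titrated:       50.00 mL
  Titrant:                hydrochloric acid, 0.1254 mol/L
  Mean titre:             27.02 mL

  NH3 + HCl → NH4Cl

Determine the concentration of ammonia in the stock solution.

n(HCl) = 0.02702 × 0.1254 = 3.388 × 10^-3 mol
n(NH3) in the aliquot = 3.388 × 10^-3 mol (1:1 ratio)
[NH3]_dilute = 3.388 × 10^-3 / 0.05000 = 0.06777 mol/L
Dilution factor = 100.0 / 10.01 = 9.990
[NH3]_stock = 0.06777 × 9.990 = 0.6770 mol/L

0.6770 mol/L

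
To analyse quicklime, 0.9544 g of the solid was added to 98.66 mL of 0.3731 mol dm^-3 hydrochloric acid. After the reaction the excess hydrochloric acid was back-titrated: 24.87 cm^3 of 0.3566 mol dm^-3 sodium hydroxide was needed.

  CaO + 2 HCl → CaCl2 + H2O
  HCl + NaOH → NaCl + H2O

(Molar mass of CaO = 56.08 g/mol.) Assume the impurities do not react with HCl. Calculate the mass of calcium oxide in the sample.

0.7835 g

n(HCl) added = 0.09866 × 0.3731 = 0.03681 mol
n(NaOH) used in back-titration = 0.02487 × 0.3566 = 8.869 × 10^-3 mol
n(HCl) left over = 8.869 × 10^-3 mol (1:1 ratio)
n(HCl) consumed by analyte = 0.03681 − 8.869 × 10^-3 = 0.02794 mol
From the 1:2 ratio, n(CaO) = 1/2 × 0.02794 = 0.01397 mol
mass of CaO = 0.01397 × 56.08 = 0.7835 g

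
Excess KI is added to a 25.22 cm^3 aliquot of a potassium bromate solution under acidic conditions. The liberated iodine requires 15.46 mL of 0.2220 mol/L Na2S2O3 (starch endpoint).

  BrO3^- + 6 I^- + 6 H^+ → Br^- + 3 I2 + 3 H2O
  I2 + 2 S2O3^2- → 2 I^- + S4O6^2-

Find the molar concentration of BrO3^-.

n(S2O3^2-) = 0.01546 × 0.2220 = 3.432 × 10^-3 mol
n(I2) = n(S2O3^2-)/2 = 1.716 × 10^-3 mol
From the 1:3 ratio, n(BrO3^-) in the aliquot = 1/3 × 1.716 × 10^-3 = 5.720 × 10^-4 mol
[BrO3^-] = 5.720 × 10^-4 / 0.02522 = 0.02268 mol/L

0.02268 mol/L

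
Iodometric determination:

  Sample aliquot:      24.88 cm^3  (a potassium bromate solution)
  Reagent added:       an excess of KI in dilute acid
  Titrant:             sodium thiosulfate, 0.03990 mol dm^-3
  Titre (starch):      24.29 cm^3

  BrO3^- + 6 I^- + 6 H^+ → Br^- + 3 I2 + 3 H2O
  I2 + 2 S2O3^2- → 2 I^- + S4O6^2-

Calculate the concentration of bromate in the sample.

n(S2O3^2-) = 0.02429 × 0.03990 = 9.692 × 10^-4 mol
n(I2) = n(S2O3^2-)/2 = 4.846 × 10^-4 mol
From the 1:3 ratio, n(BrO3^-) in the aliquot = 1/3 × 4.846 × 10^-4 = 1.615 × 10^-4 mol
[BrO3^-] = 1.615 × 10^-4 / 0.02488 = 0.006492 mol/L

0.006492 mol/L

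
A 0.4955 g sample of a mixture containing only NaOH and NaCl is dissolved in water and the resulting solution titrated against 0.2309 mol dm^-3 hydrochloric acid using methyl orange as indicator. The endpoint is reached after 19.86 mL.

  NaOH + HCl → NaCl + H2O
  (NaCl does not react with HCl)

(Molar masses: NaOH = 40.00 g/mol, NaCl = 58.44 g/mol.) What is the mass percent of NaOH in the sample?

n(HCl) = 0.01986 × 0.2309 = 4.586 × 10^-3 mol
Let x = n(NaOH), y = n(NaCl).
Titrant: 1x = 4.586 × 10^-3;  mass: 40.00x + 58.44y = 0.4955
Solving, x = 4.586 × 10^-3 mol, y = 5.340 × 10^-3 mol
mass of NaOH = 4.586 × 10^-3 × 40.00 = 0.1834 g
% NaOH = 0.1834 / 0.4955 × 100 = 37.02 %

37.02 %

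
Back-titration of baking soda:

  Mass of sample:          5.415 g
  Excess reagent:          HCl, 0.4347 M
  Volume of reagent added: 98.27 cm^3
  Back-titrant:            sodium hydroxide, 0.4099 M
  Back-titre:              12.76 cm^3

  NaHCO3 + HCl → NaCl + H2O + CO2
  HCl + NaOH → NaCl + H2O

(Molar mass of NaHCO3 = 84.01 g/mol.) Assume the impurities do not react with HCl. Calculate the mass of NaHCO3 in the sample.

3.149 g

n(HCl) added = 0.09827 × 0.4347 = 0.04272 mol
n(NaOH) used in back-titration = 0.01276 × 0.4099 = 5.230 × 10^-3 mol
n(HCl) left over = 5.230 × 10^-3 mol (1:1 ratio)
n(HCl) consumed by analyte = 0.04272 − 5.230 × 10^-3 = 0.03749 mol
n(NaHCO3) = 0.03749 mol (1:1 ratio)
mass of NaHCO3 = 0.03749 × 84.01 = 3.149 g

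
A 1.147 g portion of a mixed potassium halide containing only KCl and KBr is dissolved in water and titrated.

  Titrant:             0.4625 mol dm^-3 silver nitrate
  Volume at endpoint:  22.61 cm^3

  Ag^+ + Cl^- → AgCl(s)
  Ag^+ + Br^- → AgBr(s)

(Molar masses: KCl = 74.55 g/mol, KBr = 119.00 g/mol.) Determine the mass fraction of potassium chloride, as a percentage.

14.24 %

n(AgNO3) = 0.02261 × 0.4625 = 0.01046 mol
Let x = n(KCl), y = n(KBr).
Titrant: 1x + 1y = 0.01046;  mass: 74.55x + 119.00y = 1.147
Solving, x = 2.191 × 10^-3 mol, y = 8.266 × 10^-3 mol
mass of KCl = 2.191 × 10^-3 × 74.55 = 0.1634 g
% KCl = 0.1634 / 1.147 × 100 = 14.24 %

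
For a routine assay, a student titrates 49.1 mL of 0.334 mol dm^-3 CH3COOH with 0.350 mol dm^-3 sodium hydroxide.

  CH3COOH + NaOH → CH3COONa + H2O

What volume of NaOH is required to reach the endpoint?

46.9 mL

n(CH3COOH) = 0.0491 L × 0.334 mol/L = 0.0164 mol
n(NaOH) = 0.0164 mol (1:1 stoichiometry)
V(NaOH) = 0.0164 mol / 0.350 mol/L = 0.0469 L = 46.9 mL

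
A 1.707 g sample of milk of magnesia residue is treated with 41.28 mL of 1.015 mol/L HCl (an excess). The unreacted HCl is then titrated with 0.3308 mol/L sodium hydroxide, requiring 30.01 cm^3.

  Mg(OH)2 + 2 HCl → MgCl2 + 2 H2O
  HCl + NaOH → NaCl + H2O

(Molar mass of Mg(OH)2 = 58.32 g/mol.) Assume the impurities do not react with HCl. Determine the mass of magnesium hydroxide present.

0.9323 g

n(HCl) added = 0.04128 × 1.015 = 0.04190 mol
n(NaOH) used in back-titration = 0.03001 × 0.3308 = 9.927 × 10^-3 mol
n(HCl) left over = 9.927 × 10^-3 mol (1:1 ratio)
n(HCl) consumed by analyte = 0.04190 − 9.927 × 10^-3 = 0.03197 mol
From the 1:2 ratio, n(Mg(OH)2) = 1/2 × 0.03197 = 0.01599 mol
mass of Mg(OH)2 = 0.01599 × 58.32 = 0.9323 g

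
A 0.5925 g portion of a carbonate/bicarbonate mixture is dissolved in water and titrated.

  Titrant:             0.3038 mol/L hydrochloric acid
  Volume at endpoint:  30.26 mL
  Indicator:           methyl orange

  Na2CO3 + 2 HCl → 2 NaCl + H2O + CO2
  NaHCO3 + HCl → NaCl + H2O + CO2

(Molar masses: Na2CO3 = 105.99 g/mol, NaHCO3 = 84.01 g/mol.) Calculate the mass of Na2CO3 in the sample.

n(HCl) = 0.03026 × 0.3038 = 9.193 × 10^-3 mol
Let x = n(Na2CO3), y = n(NaHCO3).
Titrant: 2x + 1y = 9.193 × 10^-3;  mass: 105.99x + 84.01y = 0.5925
Solving, x = 2.899 × 10^-3 mol, y = 3.396 × 10^-3 mol
mass of Na2CO3 = 2.899 × 10^-3 × 105.99 = 0.3072 g

0.3072 g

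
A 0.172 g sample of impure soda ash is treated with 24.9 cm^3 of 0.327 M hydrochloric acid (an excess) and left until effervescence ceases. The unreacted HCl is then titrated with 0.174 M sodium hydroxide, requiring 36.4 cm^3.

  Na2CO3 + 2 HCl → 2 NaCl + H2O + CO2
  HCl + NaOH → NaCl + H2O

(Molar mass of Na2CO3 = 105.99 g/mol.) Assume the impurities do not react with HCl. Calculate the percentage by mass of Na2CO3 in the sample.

55.7 %

n(HCl) added = 0.0249 × 0.327 = 8.14 × 10^-3 mol
n(NaOH) used in back-titration = 0.0364 × 0.174 = 6.33 × 10^-3 mol
n(HCl) left over = 6.33 × 10^-3 mol (1:1 ratio)
n(HCl) consumed by analyte = 8.14 × 10^-3 − 6.33 × 10^-3 = 1.81 × 10^-3 mol
From the 1:2 ratio, n(Na2CO3) = 1/2 × 1.81 × 10^-3 = 9.04 × 10^-4 mol
mass of Na2CO3 = 9.04 × 10^-4 × 105.99 = 0.0959 g
% Na2CO3 = 0.0959 / 0.172 × 100 = 55.7 %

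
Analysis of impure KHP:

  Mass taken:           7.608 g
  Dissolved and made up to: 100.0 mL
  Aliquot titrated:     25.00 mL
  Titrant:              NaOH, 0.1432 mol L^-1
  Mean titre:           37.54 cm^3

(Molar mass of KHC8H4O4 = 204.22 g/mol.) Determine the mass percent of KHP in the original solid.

KHC8H4O4 + NaOH → KNaC8H4O4 + H2O
n(NaOH) per titration = 0.03754 × 0.1432 = 5.376 × 10^-3 mol
n(KHC8H4O4) in each aliquot = 5.376 × 10^-3 mol (1:1 ratio)
n(KHC8H4O4) in the whole flask = 5.376 × 10^-3 × 100.0/25.00 = 0.02150 mol
mass of KHC8H4O4 = 0.02150 × 204.22 = 4.391 g
% KHC8H4O4 = 4.391 / 7.608 × 100 = 57.72 %

57.72 %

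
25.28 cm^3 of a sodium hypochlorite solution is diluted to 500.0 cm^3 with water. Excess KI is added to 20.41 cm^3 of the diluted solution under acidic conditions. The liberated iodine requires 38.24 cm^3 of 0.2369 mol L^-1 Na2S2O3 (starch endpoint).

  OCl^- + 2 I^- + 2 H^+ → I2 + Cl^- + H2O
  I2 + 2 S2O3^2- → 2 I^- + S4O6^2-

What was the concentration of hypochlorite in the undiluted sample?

4.389 mol/L

n(S2O3^2-) = 0.03824 × 0.2369 = 9.059 × 10^-3 mol
n(I2) = n(S2O3^2-)/2 = 4.530 × 10^-3 mol
n(OCl^-) in the aliquot = 4.530 × 10^-3 mol (1:1 ratio)
[OCl^-]_dilute = 4.530 × 10^-3 / 0.02041 = 0.2219 mol/L
[OCl^-]_original = 0.2219 × 500.0/25.28 = 4.389 mol/L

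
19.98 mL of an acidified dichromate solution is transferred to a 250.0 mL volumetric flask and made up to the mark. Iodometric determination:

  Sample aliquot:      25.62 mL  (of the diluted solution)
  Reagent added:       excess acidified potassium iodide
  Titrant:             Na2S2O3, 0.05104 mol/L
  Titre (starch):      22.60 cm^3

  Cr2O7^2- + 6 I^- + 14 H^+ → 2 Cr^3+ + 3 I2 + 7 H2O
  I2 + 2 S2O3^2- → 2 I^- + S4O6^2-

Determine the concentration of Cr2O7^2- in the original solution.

n(S2O3^2-) = 0.02260 × 0.05104 = 1.154 × 10^-3 mol
n(I2) = n(S2O3^2-)/2 = 5.768 × 10^-4 mol
From the 1:3 ratio, n(Cr2O7^2-) in the aliquot = 1/3 × 5.768 × 10^-4 = 1.923 × 10^-4 mol
[Cr2O7^2-]_dilute = 1.923 × 10^-4 / 0.02562 = 0.007504 mol/L
[Cr2O7^2-]_original = 0.007504 × 250.0/19.98 = 0.09389 mol/L

0.09389 mol/L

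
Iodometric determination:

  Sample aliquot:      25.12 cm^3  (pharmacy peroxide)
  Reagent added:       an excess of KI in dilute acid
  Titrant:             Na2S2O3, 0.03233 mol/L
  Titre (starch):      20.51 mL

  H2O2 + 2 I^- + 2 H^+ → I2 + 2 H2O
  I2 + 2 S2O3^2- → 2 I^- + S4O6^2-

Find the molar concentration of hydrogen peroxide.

0.01320 mol/L

n(S2O3^2-) = 0.02051 × 0.03233 = 6.631 × 10^-4 mol
n(I2) = n(S2O3^2-)/2 = 3.315 × 10^-4 mol
n(H2O2) in the aliquot = 3.315 × 10^-4 mol (1:1 ratio)
[H2O2] = 3.315 × 10^-4 / 0.02512 = 0.01320 mol/L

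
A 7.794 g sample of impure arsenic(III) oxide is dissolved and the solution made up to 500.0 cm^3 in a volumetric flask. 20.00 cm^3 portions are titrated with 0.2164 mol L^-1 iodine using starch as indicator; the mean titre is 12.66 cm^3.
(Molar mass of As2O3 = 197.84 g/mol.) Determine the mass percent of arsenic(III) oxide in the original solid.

As2O3 + 2 I2 + 2 H2O → As2O5 + 4 HI
n(I2) per titration = 0.01266 × 0.2164 = 2.740 × 10^-3 mol
From the 1:2 ratio, n(As2O3) in each aliquot = 1/2 × 2.740 × 10^-3 = 1.370 × 10^-3 mol
n(As2O3) in the whole flask = 1.370 × 10^-3 × 500.0/20.00 = 0.03425 mol
mass of As2O3 = 0.03425 × 197.84 = 6.775 g
% As2O3 = 6.775 / 7.794 × 100 = 86.93 %

86.93 %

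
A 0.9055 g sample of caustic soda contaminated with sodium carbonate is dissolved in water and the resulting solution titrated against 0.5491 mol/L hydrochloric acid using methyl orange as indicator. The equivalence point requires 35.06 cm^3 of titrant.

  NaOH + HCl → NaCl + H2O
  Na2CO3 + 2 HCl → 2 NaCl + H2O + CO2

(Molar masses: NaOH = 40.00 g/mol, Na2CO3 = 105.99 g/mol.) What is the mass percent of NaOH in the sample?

39.00 %

n(HCl) = 0.03506 × 0.5491 = 0.01925 mol
Let x = n(NaOH), y = n(Na2CO3).
Titrant: 1x + 2y = 0.01925;  mass: 40.00x + 105.99y = 0.9055
Solving, x = 8.829 × 10^-3 mol, y = 5.211 × 10^-3 mol
mass of NaOH = 8.829 × 10^-3 × 40.00 = 0.3532 g
% NaOH = 0.3532 / 0.9055 × 100 = 39.00 %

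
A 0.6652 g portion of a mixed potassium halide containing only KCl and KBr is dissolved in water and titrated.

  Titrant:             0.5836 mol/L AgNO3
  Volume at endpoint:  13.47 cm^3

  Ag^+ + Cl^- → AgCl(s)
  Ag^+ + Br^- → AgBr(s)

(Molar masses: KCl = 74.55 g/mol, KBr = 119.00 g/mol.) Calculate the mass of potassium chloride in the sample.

0.4533 g

n(AgNO3) = 0.01347 × 0.5836 = 7.861 × 10^-3 mol
Let x = n(KCl), y = n(KBr).
Titrant: 1x + 1y = 7.861 × 10^-3;  mass: 74.55x + 119.00y = 0.6652
Solving, x = 6.080 × 10^-3 mol, y = 1.781 × 10^-3 mol
mass of KCl = 6.080 × 10^-3 × 74.55 = 0.4533 g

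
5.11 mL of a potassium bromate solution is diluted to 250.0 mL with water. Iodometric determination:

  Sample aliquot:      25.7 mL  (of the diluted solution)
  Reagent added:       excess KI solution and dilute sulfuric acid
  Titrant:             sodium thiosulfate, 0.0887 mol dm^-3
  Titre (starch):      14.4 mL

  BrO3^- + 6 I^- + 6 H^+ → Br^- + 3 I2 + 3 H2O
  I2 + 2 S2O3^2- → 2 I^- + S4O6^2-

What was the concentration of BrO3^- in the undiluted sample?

0.405 mol/L

n(S2O3^2-) = 0.0144 × 0.0887 = 1.28 × 10^-3 mol
n(I2) = n(S2O3^2-)/2 = 6.39 × 10^-4 mol
From the 1:3 ratio, n(BrO3^-) in the aliquot = 1/3 × 6.39 × 10^-4 = 2.13 × 10^-4 mol
[BrO3^-]_dilute = 2.13 × 10^-4 / 0.0257 = 0.00828 mol/L
[BrO3^-]_original = 0.00828 × 250.0/5.11 = 0.405 mol/L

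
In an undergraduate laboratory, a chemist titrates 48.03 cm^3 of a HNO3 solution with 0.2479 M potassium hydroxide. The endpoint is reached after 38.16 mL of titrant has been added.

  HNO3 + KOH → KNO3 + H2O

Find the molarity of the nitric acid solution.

0.1970 M

n(KOH) = 0.03816 L × 0.2479 mol/L = 9.460 × 10^-3 mol
n(HNO3) = 9.460 × 10^-3 mol (1:1 mole ratio)
[HNO3] = 9.460 × 10^-3 mol / 0.04803 L = 0.1970 mol/L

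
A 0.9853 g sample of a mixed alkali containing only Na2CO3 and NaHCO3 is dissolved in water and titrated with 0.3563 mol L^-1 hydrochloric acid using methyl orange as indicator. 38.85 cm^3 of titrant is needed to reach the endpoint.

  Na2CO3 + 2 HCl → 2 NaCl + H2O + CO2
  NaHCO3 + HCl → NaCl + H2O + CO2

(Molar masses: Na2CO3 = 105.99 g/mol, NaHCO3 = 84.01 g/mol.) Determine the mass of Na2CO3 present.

0.3034 g

n(HCl) = 0.03885 × 0.3563 = 0.01384 mol
Let x = n(Na2CO3), y = n(NaHCO3).
Titrant: 2x + 1y = 0.01384;  mass: 105.99x + 84.01y = 0.9853
Solving, x = 2.863 × 10^-3 mol, y = 8.116 × 10^-3 mol
mass of Na2CO3 = 2.863 × 10^-3 × 105.99 = 0.3034 g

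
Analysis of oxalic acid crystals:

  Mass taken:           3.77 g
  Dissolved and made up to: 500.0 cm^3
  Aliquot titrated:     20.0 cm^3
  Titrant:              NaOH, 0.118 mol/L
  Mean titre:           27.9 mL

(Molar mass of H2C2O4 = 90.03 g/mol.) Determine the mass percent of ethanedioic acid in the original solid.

H2C2O4 + 2 NaOH → Na2C2O4 + 2 H2O
n(NaOH) per titration = 0.0279 × 0.118 = 3.29 × 10^-3 mol
From the 1:2 ratio, n(H2C2O4) in each aliquot = 1/2 × 3.29 × 10^-3 = 1.65 × 10^-3 mol
n(H2C2O4) in the whole flask = 1.65 × 10^-3 × 500.0/20.0 = 0.0412 mol
mass of H2C2O4 = 0.0412 × 90.03 = 3.70 g
% H2C2O4 = 3.70 / 3.77 × 100 = 98.3 %

98.3 %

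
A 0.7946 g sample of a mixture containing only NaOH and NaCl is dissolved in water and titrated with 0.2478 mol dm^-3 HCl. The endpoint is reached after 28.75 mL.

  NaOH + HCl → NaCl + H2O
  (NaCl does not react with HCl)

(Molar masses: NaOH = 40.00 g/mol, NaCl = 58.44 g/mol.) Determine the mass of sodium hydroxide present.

n(HCl) = 0.02875 × 0.2478 = 7.124 × 10^-3 mol
Let x = n(NaOH), y = n(NaCl).
Titrant: 1x = 7.124 × 10^-3;  mass: 40.00x + 58.44y = 0.7946
Solving, x = 7.124 × 10^-3 mol, y = 8.721 × 10^-3 mol
mass of NaOH = 7.124 × 10^-3 × 40.00 = 0.2850 g

0.2850 g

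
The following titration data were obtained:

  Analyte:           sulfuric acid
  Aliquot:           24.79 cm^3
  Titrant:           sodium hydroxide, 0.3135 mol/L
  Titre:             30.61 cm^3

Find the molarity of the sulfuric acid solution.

0.1936 mol/L

H2SO4 + 2 NaOH → Na2SO4 + 2 H2O
n(NaOH) = 0.03061 L × 0.3135 mol/L = 9.596 × 10^-3 mol
From the 1:2 mole ratio, n(H2SO4) = 1/2 × 9.596 × 10^-3 = 4.798 × 10^-3 mol
[H2SO4] = 4.798 × 10^-3 mol / 0.02479 L = 0.1936 mol/L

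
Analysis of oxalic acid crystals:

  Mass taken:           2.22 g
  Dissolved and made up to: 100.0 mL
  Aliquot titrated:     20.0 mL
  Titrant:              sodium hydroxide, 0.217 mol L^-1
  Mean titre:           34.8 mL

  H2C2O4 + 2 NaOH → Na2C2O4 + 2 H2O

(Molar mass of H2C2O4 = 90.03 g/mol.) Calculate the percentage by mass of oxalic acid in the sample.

n(NaOH) per titration = 0.0348 × 0.217 = 7.55 × 10^-3 mol
From the 1:2 ratio, n(H2C2O4) in each aliquot = 1/2 × 7.55 × 10^-3 = 3.78 × 10^-3 mol
n(H2C2O4) in the whole flask = 3.78 × 10^-3 × 100.0/20.0 = 0.0189 mol
mass of H2C2O4 = 0.0189 × 90.03 = 1.70 g
% H2C2O4 = 1.70 / 2.22 × 100 = 76.6 %

76.6 %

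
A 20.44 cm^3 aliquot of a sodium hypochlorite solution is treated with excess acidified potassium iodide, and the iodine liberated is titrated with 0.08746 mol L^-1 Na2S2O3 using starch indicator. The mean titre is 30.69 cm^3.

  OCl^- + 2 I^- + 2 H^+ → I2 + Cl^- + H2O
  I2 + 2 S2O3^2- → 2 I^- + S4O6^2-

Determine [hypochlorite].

n(S2O3^2-) = 0.03069 × 0.08746 = 2.684 × 10^-3 mol
n(I2) = n(S2O3^2-)/2 = 1.342 × 10^-3 mol
n(OCl^-) in the aliquot = 1.342 × 10^-3 mol (1:1 ratio)
[OCl^-] = 1.342 × 10^-3 / 0.02044 = 0.06566 mol/L

0.06566 mol/L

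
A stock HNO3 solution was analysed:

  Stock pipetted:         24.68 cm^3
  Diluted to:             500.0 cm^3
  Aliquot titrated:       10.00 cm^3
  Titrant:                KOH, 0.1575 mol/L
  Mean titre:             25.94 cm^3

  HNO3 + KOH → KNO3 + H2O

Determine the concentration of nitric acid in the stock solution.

n(KOH) = 0.02594 × 0.1575 = 4.086 × 10^-3 mol
n(HNO3) in the aliquot = 4.086 × 10^-3 mol (1:1 ratio)
[HNO3]_dilute = 4.086 × 10^-3 / 0.01000 = 0.4086 mol/L
Dilution factor = 500.0 / 24.68 = 20.26
[HNO3]_stock = 0.4086 × 20.26 = 8.277 mol/L

8.277 mol/L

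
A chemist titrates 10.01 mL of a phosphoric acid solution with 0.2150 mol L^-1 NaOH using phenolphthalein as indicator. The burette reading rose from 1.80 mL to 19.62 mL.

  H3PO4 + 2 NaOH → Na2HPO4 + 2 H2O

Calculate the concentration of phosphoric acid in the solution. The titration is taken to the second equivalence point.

0.1914 mol/L

n(NaOH) = 0.01782 L × 0.2150 mol/L = 3.831 × 10^-3 mol
From the 1:2 mole ratio, n(H3PO4) = 1/2 × 3.831 × 10^-3 = 1.916 × 10^-3 mol
[H3PO4] = 1.916 × 10^-3 mol / 0.01001 L = 0.1914 mol/L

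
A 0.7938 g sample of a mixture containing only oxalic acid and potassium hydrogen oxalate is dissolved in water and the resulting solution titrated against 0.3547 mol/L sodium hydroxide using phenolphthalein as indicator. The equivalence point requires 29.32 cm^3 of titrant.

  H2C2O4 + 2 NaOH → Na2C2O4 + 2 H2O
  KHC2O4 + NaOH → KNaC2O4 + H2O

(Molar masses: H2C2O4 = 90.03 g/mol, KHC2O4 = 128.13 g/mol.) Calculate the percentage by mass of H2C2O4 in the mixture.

36.76 %

n(NaOH) = 0.02932 × 0.3547 = 0.01040 mol
Let x = n(H2C2O4), y = n(KHC2O4).
Titrant: 2x + 1y = 0.01040;  mass: 90.03x + 128.13y = 0.7938
Solving, x = 3.241 × 10^-3 mol, y = 3.918 × 10^-3 mol
mass of H2C2O4 = 3.241 × 10^-3 × 90.03 = 0.2918 g
% H2C2O4 = 0.2918 / 0.7938 × 100 = 36.76 %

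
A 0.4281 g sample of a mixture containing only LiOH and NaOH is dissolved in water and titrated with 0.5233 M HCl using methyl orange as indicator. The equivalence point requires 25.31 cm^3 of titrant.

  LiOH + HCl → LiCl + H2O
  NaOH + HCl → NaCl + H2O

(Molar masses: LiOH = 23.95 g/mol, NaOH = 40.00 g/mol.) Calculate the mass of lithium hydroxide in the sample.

0.1517 g

n(HCl) = 0.02531 × 0.5233 = 0.01324 mol
Let x = n(LiOH), y = n(NaOH).
Titrant: 1x + 1y = 0.01324;  mass: 23.95x + 40.00y = 0.4281
Solving, x = 6.336 × 10^-3 mol, y = 6.909 × 10^-3 mol
mass of LiOH = 6.336 × 10^-3 × 23.95 = 0.1517 g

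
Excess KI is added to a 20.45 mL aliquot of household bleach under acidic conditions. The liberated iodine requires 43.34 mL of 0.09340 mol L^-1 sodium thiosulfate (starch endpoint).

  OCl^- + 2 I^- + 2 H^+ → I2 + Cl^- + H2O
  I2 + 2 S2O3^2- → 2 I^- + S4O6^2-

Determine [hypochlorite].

n(S2O3^2-) = 0.04334 × 0.09340 = 4.048 × 10^-3 mol
n(I2) = n(S2O3^2-)/2 = 2.024 × 10^-3 mol
n(OCl^-) in the aliquot = 2.024 × 10^-3 mol (1:1 ratio)
[OCl^-] = 2.024 × 10^-3 / 0.02045 = 0.09897 mol/L

0.09897 mol/L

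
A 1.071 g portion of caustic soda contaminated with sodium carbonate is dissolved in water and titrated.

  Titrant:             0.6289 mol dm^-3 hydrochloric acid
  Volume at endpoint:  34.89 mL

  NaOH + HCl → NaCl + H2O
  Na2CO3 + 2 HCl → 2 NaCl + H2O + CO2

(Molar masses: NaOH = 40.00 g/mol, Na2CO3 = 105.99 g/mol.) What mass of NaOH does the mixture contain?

n(HCl) = 0.03489 × 0.6289 = 0.02194 mol
Let x = n(NaOH), y = n(Na2CO3).
Titrant: 1x + 2y = 0.02194;  mass: 40.00x + 105.99y = 1.071
Solving, x = 7.067 × 10^-3 mol, y = 7.438 × 10^-3 mol
mass of NaOH = 7.067 × 10^-3 × 40.00 = 0.2827 g

0.2827 g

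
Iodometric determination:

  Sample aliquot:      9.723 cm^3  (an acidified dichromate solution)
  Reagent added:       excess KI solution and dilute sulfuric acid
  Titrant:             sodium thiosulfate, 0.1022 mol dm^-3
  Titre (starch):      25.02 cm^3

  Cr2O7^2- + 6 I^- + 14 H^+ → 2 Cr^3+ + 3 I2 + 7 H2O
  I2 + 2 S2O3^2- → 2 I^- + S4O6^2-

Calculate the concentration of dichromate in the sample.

n(S2O3^2-) = 0.02502 × 0.1022 = 2.557 × 10^-3 mol
n(I2) = n(S2O3^2-)/2 = 1.279 × 10^-3 mol
From the 1:3 ratio, n(Cr2O7^2-) in the aliquot = 1/3 × 1.279 × 10^-3 = 4.262 × 10^-4 mol
[Cr2O7^2-] = 4.262 × 10^-4 / 0.009723 = 0.04383 mol/L

0.04383 mol/L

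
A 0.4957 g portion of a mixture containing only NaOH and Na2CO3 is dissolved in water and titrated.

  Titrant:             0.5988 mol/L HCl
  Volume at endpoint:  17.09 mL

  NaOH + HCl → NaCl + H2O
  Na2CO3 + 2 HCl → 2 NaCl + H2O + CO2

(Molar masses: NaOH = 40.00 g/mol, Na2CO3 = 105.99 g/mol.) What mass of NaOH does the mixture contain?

n(HCl) = 0.01709 × 0.5988 = 0.01023 mol
Let x = n(NaOH), y = n(Na2CO3).
Titrant: 1x + 2y = 0.01023;  mass: 40.00x + 105.99y = 0.4957
Solving, x = 3.588 × 10^-3 mol, y = 3.323 × 10^-3 mol
mass of NaOH = 3.588 × 10^-3 × 40.00 = 0.1435 g

0.1435 g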